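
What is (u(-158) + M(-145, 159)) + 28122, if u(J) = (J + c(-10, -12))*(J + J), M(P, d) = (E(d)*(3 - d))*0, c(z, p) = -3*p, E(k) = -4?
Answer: 66674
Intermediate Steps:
M(P, d) = 0 (M(P, d) = -4*(3 - d)*0 = (-12 + 4*d)*0 = 0)
u(J) = 2*J*(36 + J) (u(J) = (J - 3*(-12))*(J + J) = (J + 36)*(2*J) = (36 + J)*(2*J) = 2*J*(36 + J))
(u(-158) + M(-145, 159)) + 28122 = (2*(-158)*(36 - 158) + 0) + 28122 = (2*(-158)*(-122) + 0) + 28122 = (38552 + 0) + 28122 = 38552 + 28122 = 66674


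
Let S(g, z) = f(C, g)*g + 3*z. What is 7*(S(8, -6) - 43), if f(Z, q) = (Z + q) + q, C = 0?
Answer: 469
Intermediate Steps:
f(Z, q) = Z + 2*q
S(g, z) = 2*g² + 3*z (S(g, z) = (0 + 2*g)*g + 3*z = (2*g)*g + 3*z = 2*g² + 3*z)
7*(S(8, -6) - 43) = 7*((2*8² + 3*(-6)) - 43) = 7*((2*64 - 18) - 43) = 7*((128 - 18) - 43) = 7*(110 - 43) = 7*67 = 469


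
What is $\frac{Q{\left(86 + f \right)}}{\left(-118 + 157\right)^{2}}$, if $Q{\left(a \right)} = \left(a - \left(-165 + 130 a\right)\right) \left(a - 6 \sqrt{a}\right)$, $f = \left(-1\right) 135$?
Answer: $- \frac{105938}{507} - \frac{30268 i}{169} \approx -208.95 - 179.1 i$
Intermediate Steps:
$f = -135$
$Q{\left(a \right)} = \left(165 - 129 a\right) \left(a - 6 \sqrt{a}\right)$ ($Q{\left(a \right)} = \left(a - \left(-165 + 130 a\right)\right) \left(a - 6 \sqrt{a}\right) = \left(165 - 129 a\right) \left(a - 6 \sqrt{a}\right)$)
$\frac{Q{\left(86 + f \right)}}{\left(-118 + 157\right)^{2}} = \frac{- 990 \sqrt{86 - 135} - 129 \left(86 - 135\right)^{2} + 165 \left(86 - 135\right) + 774 \left(86 - 135\right)^{\frac{3}{2}}}{\left(-118 + 157\right)^{2}} = \frac{- 990 \sqrt{-49} - 129 \left(-49\right)^{2} + 165 \left(-49\right) + 774 \left(-49\right)^{\frac{3}{2}}}{39^{2}} = \frac{- 990 \cdot 7 i - 309729 - 8085 + 774 \left(- 343 i\right)}{1521} = \left(- 6930 i - 309729 - 8085 - 265482 i\right) \frac{1}{1521} = \left(-317814 - 272412 i\right) \frac{1}{1521} = - \frac{105938}{507} - \frac{30268 i}{169}$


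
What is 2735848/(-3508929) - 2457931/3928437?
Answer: -388043825/276117351 ≈ -1.4054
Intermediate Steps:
2735848/(-3508929) - 2457931/3928437 = 2735848*(-1/3508929) - 2457931*1/3928437 = -2735848/3508929 - 2457931/3928437 = -388043825/276117351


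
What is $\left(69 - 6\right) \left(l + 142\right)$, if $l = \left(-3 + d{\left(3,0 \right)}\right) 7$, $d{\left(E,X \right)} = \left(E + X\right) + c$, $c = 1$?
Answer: $9387$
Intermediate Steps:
$d{\left(E,X \right)} = 1 + E + X$ ($d{\left(E,X \right)} = \left(E + X\right) + 1 = 1 + E + X$)
$l = 7$ ($l = \left(-3 + \left(1 + 3 + 0\right)\right) 7 = \left(-3 + 4\right) 7 = 1 \cdot 7 = 7$)
$\left(69 - 6\right) \left(l + 142\right) = \left(69 - 6\right) \left(7 + 142\right) = 63 \cdot 149 = 9387$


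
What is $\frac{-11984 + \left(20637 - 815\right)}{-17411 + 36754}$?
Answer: $\frac{7838}{19343} \approx 0.40521$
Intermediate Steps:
$\frac{-11984 + \left(20637 - 815\right)}{-17411 + 36754} = \frac{-11984 + 19822}{19343} = 7838 \cdot \frac{1}{19343} = \frac{7838}{19343}$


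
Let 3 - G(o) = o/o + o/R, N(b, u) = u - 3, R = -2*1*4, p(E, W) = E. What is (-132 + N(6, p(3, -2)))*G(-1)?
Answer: -495/2 ≈ -247.50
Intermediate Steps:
R = -8 (R = -2*4 = -8)
N(b, u) = -3 + u
G(o) = 2 + o/8 (G(o) = 3 - (o/o + o/(-8)) = 3 - (1 + o*(-⅛)) = 3 - (1 - o/8) = 3 + (-1 + o/8) = 2 + o/8)
(-132 + N(6, p(3, -2)))*G(-1) = (-132 + (-3 + 3))*(2 + (⅛)*(-1)) = (-132 + 0)*(2 - ⅛) = -132*15/8 = -495/2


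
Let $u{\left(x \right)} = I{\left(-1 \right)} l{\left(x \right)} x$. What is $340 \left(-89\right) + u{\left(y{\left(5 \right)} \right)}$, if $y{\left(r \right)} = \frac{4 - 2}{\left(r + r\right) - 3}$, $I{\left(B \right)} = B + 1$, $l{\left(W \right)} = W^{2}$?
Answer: $-30260$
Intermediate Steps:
$I{\left(B \right)} = 1 + B$
$y{\left(r \right)} = \frac{2}{-3 + 2 r}$ ($y{\left(r \right)} = \frac{2}{2 r - 3} = \frac{2}{-3 + 2 r}$)
$u{\left(x \right)} = 0$ ($u{\left(x \right)} = \left(1 - 1\right) x^{2} x = 0 x^{2} x = 0 x = 0$)
$340 \left(-89\right) + u{\left(y{\left(5 \right)} \right)} = 340 \left(-89\right) + 0 = -30260 + 0 = -30260$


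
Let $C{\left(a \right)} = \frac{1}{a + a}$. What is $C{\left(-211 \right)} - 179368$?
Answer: $- \frac{75693297}{422} \approx -1.7937 \cdot 10^{5}$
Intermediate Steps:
$C{\left(a \right)} = \frac{1}{2 a}$
$C{\left(-211 \right)} - 179368 = \frac{1}{2 \left(-211\right)} - 179368 = \frac{1}{2} \left(- \frac{1}{211}\right) - 179368 = - \frac{1}{422} - 179368 = - \frac{75693297}{422}$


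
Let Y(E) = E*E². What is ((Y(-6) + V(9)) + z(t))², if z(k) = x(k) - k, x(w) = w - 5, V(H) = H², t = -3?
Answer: 19600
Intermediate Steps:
Y(E) = E³
x(w) = -5 + w
z(k) = -5 (z(k) = (-5 + k) - k = -5)
((Y(-6) + V(9)) + z(t))² = (((-6)³ + 9²) - 5)² = ((-216 + 81) - 5)² = (-135 - 5)² = (-140)² = 19600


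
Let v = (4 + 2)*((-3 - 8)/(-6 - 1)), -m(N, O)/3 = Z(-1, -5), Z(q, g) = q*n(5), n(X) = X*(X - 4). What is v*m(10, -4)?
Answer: 990/7 ≈ 141.43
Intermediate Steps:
n(X) = X*(-4 + X)
Z(q, g) = 5*q (Z(q, g) = q*(5*(-4 + 5)) = q*(5*1) = q*5 = 5*q)
m(N, O) = 15 (m(N, O) = -15*(-1) = -3*(-5) = 15)
v = 66/7 (v = 6*(-11/(-7)) = 6*(-11*(-⅐)) = 6*(11/7) = 66/7 ≈ 9.4286)
v*m(10, -4) = (66/7)*15 = 990/7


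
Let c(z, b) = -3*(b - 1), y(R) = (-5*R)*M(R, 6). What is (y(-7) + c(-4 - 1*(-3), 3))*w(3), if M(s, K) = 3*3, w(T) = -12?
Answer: -3708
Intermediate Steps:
M(s, K) = 9
y(R) = -45*R (y(R) = -5*R*9 = -45*R)
c(z, b) = 3 - 3*b (c(z, b) = -3*(-1 + b) = 3 - 3*b)
(y(-7) + c(-4 - 1*(-3), 3))*w(3) = (-45*(-7) + (3 - 3*3))*(-12) = (315 + (3 - 9))*(-12) = (315 - 6)*(-12) = 309*(-12) = -3708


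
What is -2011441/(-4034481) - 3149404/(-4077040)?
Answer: 475157636681/373835009460 ≈ 1.2710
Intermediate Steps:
-2011441/(-4034481) - 3149404/(-4077040) = -2011441*(-1/4034481) - 3149404*(-1/4077040) = 2011441/4034481 + 787351/1019260 = 475157636681/373835009460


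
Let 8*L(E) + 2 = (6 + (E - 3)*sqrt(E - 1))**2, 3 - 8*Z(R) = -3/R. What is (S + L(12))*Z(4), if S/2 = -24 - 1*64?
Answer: -7245/256 + 405*sqrt(11)/64 ≈ -7.3128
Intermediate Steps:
Z(R) = 3/8 + 3/(8*R) (Z(R) = 3/8 - (-3)/(8*R) = 3/8 + 3/(8*R))
S = -176 (S = 2*(-24 - 1*64) = 2*(-24 - 64) = 2*(-88) = -176)
L(E) = -1/4 + (6 + sqrt(-1 + E)*(-3 + E))**2/8 (L(E) = -1/4 + (6 + (E - 3)*sqrt(E - 1))**2/8 = -1/4 + (6 + (-3 + E)*sqrt(-1 + E))**2/8 = -1/4 + (6 + sqrt(-1 + E)*(-3 + E))**2/8)
(S + L(12))*Z(4) = (-176 + (-1/4 + (6 - 3*sqrt(-1 + 12) + 12*sqrt(-1 + 12))**2/8))*((3/8)*(1 + 4)/4) = (-176 + (-1/4 + (6 - 3*sqrt(11) + 12*sqrt(11))**2/8))*((3/8)*(1/4)*5) = (-176 + (-1/4 + (6 + 9*sqrt(11))**2/8))*(15/32) = (-705/4 + (6 + 9*sqrt(11))**2/8)*(15/32) = -10575/128 + 15*(6 + 9*sqrt(11))**2/256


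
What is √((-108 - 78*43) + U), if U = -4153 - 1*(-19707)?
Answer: 2*√3023 ≈ 109.96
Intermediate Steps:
U = 15554 (U = -4153 + 19707 = 15554)
√((-108 - 78*43) + U) = √((-108 - 78*43) + 15554) = √((-108 - 3354) + 15554) = √(-3462 + 15554) = √12092 = 2*√3023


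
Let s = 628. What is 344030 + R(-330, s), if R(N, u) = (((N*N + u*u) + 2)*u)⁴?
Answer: 9979251633942460743965421555240926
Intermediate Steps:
R(N, u) = u⁴*(2 + N² + u²)⁴ (R(N, u) = (((N² + u²) + 2)*u)⁴ = ((2 + N² + u²)*u)⁴ = (u*(2 + N² + u²))⁴ = u⁴*(2 + N² + u²)⁴)
344030 + R(-330, s) = 344030 + 628⁴*(2 + (-330)² + 628²)⁴ = 344030 + 155538739456*(2 + 108900 + 394384)⁴ = 344030 + 155538739456*503286⁴ = 344030 + 155538739456*64159267773707710457616 = 344030 + 9979251633942460743965421554896896 = 9979251633942460743965421555240926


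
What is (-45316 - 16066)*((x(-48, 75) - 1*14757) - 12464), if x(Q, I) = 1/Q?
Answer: 40101136819/24 ≈ 1.6709e+9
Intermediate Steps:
(-45316 - 16066)*((x(-48, 75) - 1*14757) - 12464) = (-45316 - 16066)*((1/(-48) - 1*14757) - 12464) = -61382*((-1/48 - 14757) - 12464) = -61382*(-708337/48 - 12464) = -61382*(-1306609/48) = 40101136819/24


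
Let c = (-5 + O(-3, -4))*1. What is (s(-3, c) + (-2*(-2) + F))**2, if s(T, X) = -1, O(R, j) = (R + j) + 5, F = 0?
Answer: 9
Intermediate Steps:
O(R, j) = 5 + R + j
c = -7 (c = (-5 + (5 - 3 - 4))*1 = (-5 - 2)*1 = -7*1 = -7)
(s(-3, c) + (-2*(-2) + F))**2 = (-1 + (-2*(-2) + 0))**2 = (-1 + (4 + 0))**2 = (-1 + 4)**2 = 3**2 = 9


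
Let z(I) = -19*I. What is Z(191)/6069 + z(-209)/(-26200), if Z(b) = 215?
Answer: -18466999/159007800 ≈ -0.11614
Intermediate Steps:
Z(191)/6069 + z(-209)/(-26200) = 215/6069 - 19*(-209)/(-26200) = 215*(1/6069) + 3971*(-1/26200) = 215/6069 - 3971/26200 = -18466999/159007800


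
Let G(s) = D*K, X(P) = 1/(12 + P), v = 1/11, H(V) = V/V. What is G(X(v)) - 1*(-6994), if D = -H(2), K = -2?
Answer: 6996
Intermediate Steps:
H(V) = 1
D = -1 (D = -1*1 = -1)
v = 1/11 ≈ 0.090909
G(s) = 2 (G(s) = -1*(-2) = 2)
G(X(v)) - 1*(-6994) = 2 - 1*(-6994) = 2 + 6994 = 6996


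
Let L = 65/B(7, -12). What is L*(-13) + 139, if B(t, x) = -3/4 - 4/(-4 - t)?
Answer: 39543/17 ≈ 2326.1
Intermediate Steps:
B(t, x) = -¾ - 4/(-4 - t) (B(t, x) = -3*¼ - 4/(-4 - t) = -¾ - 4/(-4 - t))
L = -2860/17 (L = 65/(((4 - 3*7)/(4*(4 + 7)))) = 65/(((¼)*(4 - 21)/11)) = 65/(((¼)*(1/11)*(-17))) = 65/(-17/44) = 65*(-44/17) = -2860/17 ≈ -168.24)
L*(-13) + 139 = -2860/17*(-13) + 139 = 37180/17 + 139 = 39543/17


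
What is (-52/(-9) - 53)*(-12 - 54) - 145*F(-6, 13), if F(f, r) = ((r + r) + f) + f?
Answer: 3260/3 ≈ 1086.7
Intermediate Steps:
F(f, r) = 2*f + 2*r (F(f, r) = (2*r + f) + f = (f + 2*r) + f = 2*f + 2*r)
(-52/(-9) - 53)*(-12 - 54) - 145*F(-6, 13) = (-52/(-9) - 53)*(-12 - 54) - 145*(2*(-6) + 2*13) = (-52*(-⅑) - 53)*(-66) - 145*(-12 + 26) = (52/9 - 53)*(-66) - 145*14 = -425/9*(-66) - 2030 = 9350/3 - 2030 = 3260/3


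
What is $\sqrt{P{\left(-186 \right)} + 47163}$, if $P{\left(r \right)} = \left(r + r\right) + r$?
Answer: $\sqrt{46605} \approx 215.88$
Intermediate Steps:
$P{\left(r \right)} = 3 r$ ($P{\left(r \right)} = 2 r + r = 3 r$)
$\sqrt{P{\left(-186 \right)} + 47163} = \sqrt{3 \left(-186\right) + 47163} = \sqrt{-558 + 47163} = \sqrt{46605}$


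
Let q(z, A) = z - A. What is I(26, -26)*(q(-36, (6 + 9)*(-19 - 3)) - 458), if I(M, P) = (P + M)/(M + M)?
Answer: 0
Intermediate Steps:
I(M, P) = (M + P)/(2*M) (I(M, P) = (M + P)/((2*M)) = (M + P)*(1/(2*M)) = (M + P)/(2*M))
I(26, -26)*(q(-36, (6 + 9)*(-19 - 3)) - 458) = ((½)*(26 - 26)/26)*((-36 - (6 + 9)*(-19 - 3)) - 458) = ((½)*(1/26)*0)*((-36 - 15*(-22)) - 458) = 0*((-36 - 1*(-330)) - 458) = 0*((-36 + 330) - 458) = 0*(294 - 458) = 0*(-164) = 0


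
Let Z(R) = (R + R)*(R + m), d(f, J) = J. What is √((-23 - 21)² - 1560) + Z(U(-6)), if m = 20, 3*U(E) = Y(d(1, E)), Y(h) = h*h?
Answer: 768 + 2*√94 ≈ 787.39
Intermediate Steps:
Y(h) = h²
U(E) = E²/3
Z(R) = 2*R*(20 + R) (Z(R) = (R + R)*(R + 20) = (2*R)*(20 + R) = 2*R*(20 + R))
√((-23 - 21)² - 1560) + Z(U(-6)) = √((-23 - 21)² - 1560) + 2*((⅓)*(-6)²)*(20 + (⅓)*(-6)²) = √((-44)² - 1560) + 2*((⅓)*36)*(20 + (⅓)*36) = √(1936 - 1560) + 2*12*(20 + 12) = √376 + 2*12*32 = 2*√94 + 768 = 768 + 2*√94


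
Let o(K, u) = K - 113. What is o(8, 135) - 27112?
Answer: -27217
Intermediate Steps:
o(K, u) = -113 + K
o(8, 135) - 27112 = (-113 + 8) - 27112 = -105 - 27112 = -27217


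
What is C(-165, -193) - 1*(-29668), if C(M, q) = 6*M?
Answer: 28678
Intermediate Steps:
C(-165, -193) - 1*(-29668) = 6*(-165) - 1*(-29668) = -990 + 29668 = 28678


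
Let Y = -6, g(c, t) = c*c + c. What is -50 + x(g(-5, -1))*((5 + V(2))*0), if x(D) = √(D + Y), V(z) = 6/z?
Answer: -50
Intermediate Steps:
g(c, t) = c + c² (g(c, t) = c² + c = c + c²)
x(D) = √(-6 + D) (x(D) = √(D - 6) = √(-6 + D))
-50 + x(g(-5, -1))*((5 + V(2))*0) = -50 + √(-6 - 5*(1 - 5))*((5 + 6/2)*0) = -50 + √(-6 - 5*(-4))*((5 + 6*(½))*0) = -50 + √(-6 + 20)*((5 + 3)*0) = -50 + √14*(8*0) = -50 + √14*0 = -50 + 0 = -50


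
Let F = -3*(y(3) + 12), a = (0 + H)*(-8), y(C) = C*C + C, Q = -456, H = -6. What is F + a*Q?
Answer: -21960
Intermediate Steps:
y(C) = C + C² (y(C) = C² + C = C + C²)
a = 48 (a = (0 - 6)*(-8) = -6*(-8) = 48)
F = -72 (F = -3*(3*(1 + 3) + 12) = -3*(3*4 + 12) = -3*(12 + 12) = -3*24 = -72)
F + a*Q = -72 + 48*(-456) = -72 - 21888 = -21960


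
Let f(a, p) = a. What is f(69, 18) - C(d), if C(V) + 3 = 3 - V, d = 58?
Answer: 127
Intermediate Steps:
C(V) = -V (C(V) = -3 + (3 - V) = -V)
f(69, 18) - C(d) = 69 - (-1)*58 = 69 - 1*(-58) = 69 + 58 = 127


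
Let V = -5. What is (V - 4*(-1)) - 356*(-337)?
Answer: 119971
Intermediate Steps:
(V - 4*(-1)) - 356*(-337) = (-5 - 4*(-1)) - 356*(-337) = (-5 + 4) + 119972 = -1 + 119972 = 119971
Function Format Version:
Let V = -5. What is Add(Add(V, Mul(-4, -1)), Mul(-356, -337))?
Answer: 119971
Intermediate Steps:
Add(Add(V, Mul(-4, -1)), Mul(-356, -337)) = Add(Add(-5, Mul(-4, -1)), Mul(-356, -337)) = Add(Add(-5, 4), 119972) = Add(-1, 119972) = 119971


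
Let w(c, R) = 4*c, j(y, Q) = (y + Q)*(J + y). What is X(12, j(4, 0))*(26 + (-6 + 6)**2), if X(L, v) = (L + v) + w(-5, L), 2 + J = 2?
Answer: 208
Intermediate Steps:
J = 0 (J = -2 + 2 = 0)
j(y, Q) = y*(Q + y) (j(y, Q) = (y + Q)*(0 + y) = (Q + y)*y = y*(Q + y))
X(L, v) = -20 + L + v (X(L, v) = (L + v) + 4*(-5) = (L + v) - 20 = -20 + L + v)
X(12, j(4, 0))*(26 + (-6 + 6)**2) = (-20 + 12 + 4*(0 + 4))*(26 + (-6 + 6)**2) = (-20 + 12 + 4*4)*(26 + 0**2) = (-20 + 12 + 16)*(26 + 0) = 8*26 = 208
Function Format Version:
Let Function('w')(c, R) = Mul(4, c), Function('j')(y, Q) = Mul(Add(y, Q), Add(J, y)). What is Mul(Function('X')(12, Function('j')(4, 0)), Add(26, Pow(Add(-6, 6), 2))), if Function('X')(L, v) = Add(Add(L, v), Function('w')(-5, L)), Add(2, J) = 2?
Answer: 208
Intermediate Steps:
J = 0 (J = Add(-2, 2) = 0)
Function('j')(y, Q) = Mul(y, Add(Q, y)) (Function('j')(y, Q) = Mul(Add(y, Q), Add(0, y)) = Mul(Add(Q, y), y) = Mul(y, Add(Q, y)))
Function('X')(L, v) = Add(-20, L, v) (Function('X')(L, v) = Add(Add(L, v), Mul(4, -5)) = Add(Add(L, v), -20) = Add(-20, L, v))
Mul(Function('X')(12, Function('j')(4, 0)), Add(26, Pow(Add(-6, 6), 2))) = Mul(Add(-20, 12, Mul(4, Add(0, 4))), Add(26, Pow(Add(-6, 6), 2))) = Mul(Add(-20, 12, Mul(4, 4)), Add(26, Pow(0, 2))) = Mul(Add(-20, 12, 16), Add(26, 0)) = Mul(8, 26) = 208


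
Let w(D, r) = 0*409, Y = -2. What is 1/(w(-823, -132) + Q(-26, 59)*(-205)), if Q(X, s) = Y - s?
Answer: 1/12505 ≈ 7.9968e-5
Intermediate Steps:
Q(X, s) = -2 - s
w(D, r) = 0
1/(w(-823, -132) + Q(-26, 59)*(-205)) = 1/(0 + (-2 - 1*59)*(-205)) = 1/(0 + (-2 - 59)*(-205)) = 1/(0 - 61*(-205)) = 1/(0 + 12505) = 1/12505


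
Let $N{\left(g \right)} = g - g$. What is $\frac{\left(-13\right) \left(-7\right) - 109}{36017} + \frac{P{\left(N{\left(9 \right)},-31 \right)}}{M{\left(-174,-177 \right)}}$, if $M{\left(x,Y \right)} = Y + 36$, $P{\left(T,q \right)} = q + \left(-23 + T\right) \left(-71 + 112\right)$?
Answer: $\frac{35078020}{5078397} \approx 6.9073$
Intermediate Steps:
$N{\left(g \right)} = 0$
$P{\left(T,q \right)} = -943 + q + 41 T$ ($P{\left(T,q \right)} = q + \left(-23 + T\right) 41 = q + \left(-943 + 41 T\right) = -943 + q + 41 T$)
$M{\left(x,Y \right)} = 36 + Y$
$\frac{\left(-13\right) \left(-7\right) - 109}{36017} + \frac{P{\left(N{\left(9 \right)},-31 \right)}}{M{\left(-174,-177 \right)}} = \frac{\left(-13\right) \left(-7\right) - 109}{36017} + \frac{-943 - 31 + 41 \cdot 0}{36 - 177} = \left(91 - 109\right) \frac{1}{36017} + \frac{-943 - 31 + 0}{-141} = \left(-18\right) \frac{1}{36017} - - \frac{974}{141} = - \frac{18}{36017} + \frac{974}{141} = \frac{35078020}{5078397}$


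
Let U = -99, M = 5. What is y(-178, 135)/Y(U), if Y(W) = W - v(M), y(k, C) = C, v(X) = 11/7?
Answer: -945/704 ≈ -1.3423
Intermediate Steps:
v(X) = 11/7 (v(X) = 11*(1/7) = 11/7)
Y(W) = -11/7 + W (Y(W) = W - 1*11/7 = W - 11/7 = -11/7 + W)
y(-178, 135)/Y(U) = 135/(-11/7 - 99) = 135/(-704/7) = 135*(-7/704) = -945/704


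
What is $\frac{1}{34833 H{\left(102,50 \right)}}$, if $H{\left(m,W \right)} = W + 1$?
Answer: $\frac{1}{1776483} \approx 5.6291 \cdot 10^{-7}$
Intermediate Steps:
$H{\left(m,W \right)} = 1 + W$
$\frac{1}{34833 H{\left(102,50 \right)}} = \frac{1}{34833 \left(1 + 50\right)} = \frac{1}{34833 \cdot 51} = \frac{1}{34833} \cdot \frac{1}{51} = \frac{1}{1776483}$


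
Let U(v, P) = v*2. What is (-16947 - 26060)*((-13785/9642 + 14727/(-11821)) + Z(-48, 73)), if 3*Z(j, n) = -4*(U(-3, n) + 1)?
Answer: -19564041748627/113978082 ≈ -1.7165e+5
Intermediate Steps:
U(v, P) = 2*v
Z(j, n) = 20/3 (Z(j, n) = (-4*(2*(-3) + 1))/3 = (-4*(-6 + 1))/3 = (-4*(-5))/3 = (⅓)*20 = 20/3)
(-16947 - 26060)*((-13785/9642 + 14727/(-11821)) + Z(-48, 73)) = (-16947 - 26060)*((-13785/9642 + 14727/(-11821)) + 20/3) = -43007*((-13785*1/9642 + 14727*(-1/11821)) + 20/3) = -43007*((-4595/3214 - 14727/11821) + 20/3) = -43007*(-101650073/37992694 + 20/3) = -43007*454903661/113978082 = -19564041748627/113978082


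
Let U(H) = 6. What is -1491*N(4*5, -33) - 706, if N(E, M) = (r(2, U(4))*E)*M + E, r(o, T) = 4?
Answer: 3905714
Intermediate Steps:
N(E, M) = E + 4*E*M (N(E, M) = (4*E)*M + E = 4*E*M + E = E + 4*E*M)
-1491*N(4*5, -33) - 706 = -1491*4*5*(1 + 4*(-33)) - 706 = -29820*(1 - 132) - 706 = -29820*(-131) - 706 = -1491*(-2620) - 706 = 3906420 - 706 = 3905714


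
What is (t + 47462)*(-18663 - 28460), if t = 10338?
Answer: -2723709400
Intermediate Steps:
(t + 47462)*(-18663 - 28460) = (10338 + 47462)*(-18663 - 28460) = 57800*(-47123) = -2723709400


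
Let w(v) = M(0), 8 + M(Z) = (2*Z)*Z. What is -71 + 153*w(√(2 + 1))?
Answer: -1295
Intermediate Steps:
M(Z) = -8 + 2*Z² (M(Z) = -8 + (2*Z)*Z = -8 + 2*Z²)
w(v) = -8 (w(v) = -8 + 2*0² = -8 + 2*0 = -8 + 0 = -8)
-71 + 153*w(√(2 + 1)) = -71 + 153*(-8) = -71 - 1224 = -1295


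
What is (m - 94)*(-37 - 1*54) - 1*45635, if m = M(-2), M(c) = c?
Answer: -36899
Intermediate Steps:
m = -2
(m - 94)*(-37 - 1*54) - 1*45635 = (-2 - 94)*(-37 - 1*54) - 1*45635 = -96*(-37 - 54) - 45635 = -96*(-91) - 45635 = 8736 - 45635 = -36899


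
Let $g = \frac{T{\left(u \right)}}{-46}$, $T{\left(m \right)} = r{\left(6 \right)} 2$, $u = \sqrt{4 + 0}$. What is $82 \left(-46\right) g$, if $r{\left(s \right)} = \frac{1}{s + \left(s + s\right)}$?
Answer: $\frac{82}{9} \approx 9.1111$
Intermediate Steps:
$r{\left(s \right)} = \frac{1}{3 s}$ ($r{\left(s \right)} = \frac{1}{s + 2 s} = \frac{1}{3 s}$)
$u = 2$ ($u = \sqrt{4} = 2$)
$T{\left(m \right)} = \frac{1}{9}$ ($T{\left(m \right)} = \frac{1}{3 \cdot 6} \cdot 2 = \frac{1}{3} \cdot \frac{1}{6} \cdot 2 = \frac{1}{18} \cdot 2 = \frac{1}{9}$)
$g = - \frac{1}{414}$ ($g = \frac{1}{9 \left(-46\right)} = \frac{1}{9} \left(- \frac{1}{46}\right) = - \frac{1}{414} \approx -0.0024155$)
$82 \left(-46\right) g = 82 \left(-46\right) \left(- \frac{1}{414}\right) = \left(-3772\right) \left(- \frac{1}{414}\right) = \frac{82}{9}$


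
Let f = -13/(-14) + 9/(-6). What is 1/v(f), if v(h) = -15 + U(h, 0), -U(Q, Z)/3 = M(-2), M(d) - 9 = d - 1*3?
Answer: -1/27 ≈ -0.037037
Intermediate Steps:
M(d) = 6 + d (M(d) = 9 + (d - 1*3) = 9 + (d - 3) = 9 + (-3 + d) = 6 + d)
U(Q, Z) = -12 (U(Q, Z) = -3*(6 - 2) = -3*4 = -12)
f = -4/7 (f = -13*(-1/14) + 9*(-1/6) = 13/14 - 3/2 = -4/7 ≈ -0.57143)
v(h) = -27 (v(h) = -15 - 12 = -27)
1/v(f) = 1/(-27) = -1/27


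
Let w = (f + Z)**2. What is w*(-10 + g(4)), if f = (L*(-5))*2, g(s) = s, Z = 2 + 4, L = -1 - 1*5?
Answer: -26136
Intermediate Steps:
L = -6 (L = -1 - 5 = -6)
Z = 6
f = 60 (f = -6*(-5)*2 = 30*2 = 60)
w = 4356 (w = (60 + 6)**2 = 66**2 = 4356)
w*(-10 + g(4)) = 4356*(-10 + 4) = 4356*(-6) = -26136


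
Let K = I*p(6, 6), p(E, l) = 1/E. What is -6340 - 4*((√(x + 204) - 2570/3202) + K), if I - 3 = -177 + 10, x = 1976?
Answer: -29910472/4803 - 8*√545 ≈ -6414.2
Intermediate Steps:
I = -164 (I = 3 + (-177 + 10) = 3 - 167 = -164)
K = -82/3 (K = -164/6 = -164*⅙ = -82/3 ≈ -27.333)
-6340 - 4*((√(x + 204) - 2570/3202) + K) = -6340 - 4*((√(1976 + 204) - 2570/3202) - 82/3) = -6340 - 4*((√2180 - 2570*1/3202) - 82/3) = -6340 - 4*((2*√545 - 1285/1601) - 82/3) = -6340 - 4*((-1285/1601 + 2*√545) - 82/3) = -6340 - 4*(-135137/4803 + 2*√545) = -6340 + (540548/4803 - 8*√545) = -29910472/4803 - 8*√545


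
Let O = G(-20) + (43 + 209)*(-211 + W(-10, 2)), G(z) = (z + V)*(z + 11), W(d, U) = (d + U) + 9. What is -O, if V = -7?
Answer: 52677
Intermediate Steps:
W(d, U) = 9 + U + d (W(d, U) = (U + d) + 9 = 9 + U + d)
G(z) = (-7 + z)*(11 + z) (G(z) = (z - 7)*(z + 11) = (-7 + z)*(11 + z))
O = -52677 (O = (-77 + (-20)**2 + 4*(-20)) + (43 + 209)*(-211 + (9 + 2 - 10)) = (-77 + 400 - 80) + 252*(-211 + 1) = 243 + 252*(-210) = 243 - 52920 = -52677)
-O = -1*(-52677) = 52677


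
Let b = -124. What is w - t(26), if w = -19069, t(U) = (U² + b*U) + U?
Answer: -16547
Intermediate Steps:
t(U) = U² - 123*U (t(U) = (U² - 124*U) + U = U² - 123*U)
w - t(26) = -19069 - 26*(-123 + 26) = -19069 - 26*(-97) = -19069 - 1*(-2522) = -19069 + 2522 = -16547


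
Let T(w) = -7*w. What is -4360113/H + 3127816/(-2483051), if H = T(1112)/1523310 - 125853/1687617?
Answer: 171802921509243670938661/3139826330068309 ≈ 5.4717e+7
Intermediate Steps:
H = -3793510077/47606738005 (H = -7*1112/1523310 - 125853/1687617 = -7784*1/1523310 - 125853*1/1687617 = -3892/761655 - 41951/562539 = -3793510077/47606738005 ≈ -0.079684)
-4360113/H + 3127816/(-2483051) = -4360113/(-3793510077/47606738005) + 3127816/(-2483051) = -4360113*(-47606738005/3793510077) + 3127816*(-1/2483051) = 69190252421064855/1264503359 - 3127816/2483051 = 171802921509243670938661/3139826330068309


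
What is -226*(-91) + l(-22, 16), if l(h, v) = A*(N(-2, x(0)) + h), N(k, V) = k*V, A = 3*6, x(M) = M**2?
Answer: 20170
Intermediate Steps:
A = 18
N(k, V) = V*k
l(h, v) = 18*h (l(h, v) = 18*(0**2*(-2) + h) = 18*(0*(-2) + h) = 18*(0 + h) = 18*h)
-226*(-91) + l(-22, 16) = -226*(-91) + 18*(-22) = 20566 - 396 = 20170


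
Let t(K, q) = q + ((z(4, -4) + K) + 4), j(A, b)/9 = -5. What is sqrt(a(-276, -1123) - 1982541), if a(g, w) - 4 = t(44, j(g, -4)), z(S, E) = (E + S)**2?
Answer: I*sqrt(1982534) ≈ 1408.0*I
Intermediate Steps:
j(A, b) = -45 (j(A, b) = 9*(-5) = -45)
t(K, q) = 4 + K + q (t(K, q) = q + (((-4 + 4)**2 + K) + 4) = q + ((0**2 + K) + 4) = q + ((0 + K) + 4) = q + (K + 4) = q + (4 + K) = 4 + K + q)
a(g, w) = 7 (a(g, w) = 4 + (4 + 44 - 45) = 4 + 3 = 7)
sqrt(a(-276, -1123) - 1982541) = sqrt(7 - 1982541) = sqrt(-1982534) = I*sqrt(1982534)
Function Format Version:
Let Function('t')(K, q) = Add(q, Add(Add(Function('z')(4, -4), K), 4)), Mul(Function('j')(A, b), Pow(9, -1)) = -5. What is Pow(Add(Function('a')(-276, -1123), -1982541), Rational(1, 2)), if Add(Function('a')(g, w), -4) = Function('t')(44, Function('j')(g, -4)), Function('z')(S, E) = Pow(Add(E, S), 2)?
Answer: Mul(I, Pow(1982534, Rational(1, 2))) ≈ Mul(1408.0, I)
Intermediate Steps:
Function('j')(A, b) = -45 (Function('j')(A, b) = Mul(9, -5) = -45)
Function('t')(K, q) = Add(4, K, q) (Function('t')(K, q) = Add(q, Add(Add(Pow(Add(-4, 4), 2), K), 4)) = Add(q, Add(Add(Pow(0, 2), K), 4)) = Add(q, Add(Add(0, K), 4)) = Add(q, Add(K, 4)) = Add(q, Add(4, K)) = Add(4, K, q))
Function('a')(g, w) = 7 (Function('a')(g, w) = Add(4, Add(4, 44, -45)) = Add(4, 3) = 7)
Pow(Add(Function('a')(-276, -1123), -1982541), Rational(1, 2)) = Pow(Add(7, -1982541), Rational(1, 2)) = Pow(-1982534, Rational(1, 2)) = Mul(I, Pow(1982534, Rational(1, 2)))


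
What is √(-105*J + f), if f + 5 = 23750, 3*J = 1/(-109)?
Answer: 4*√17632385/109 ≈ 154.10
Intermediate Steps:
J = -1/327 (J = (⅓)/(-109) = (⅓)*(-1/109) = -1/327 ≈ -0.0030581)
f = 23745 (f = -5 + 23750 = 23745)
√(-105*J + f) = √(-105*(-1/327) + 23745) = √(35/109 + 23745) = √(2588240/109) = 4*√17632385/109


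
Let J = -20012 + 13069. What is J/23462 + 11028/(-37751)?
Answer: -520844129/885713962 ≈ -0.58805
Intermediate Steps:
J = -6943
J/23462 + 11028/(-37751) = -6943/23462 + 11028/(-37751) = -6943*1/23462 + 11028*(-1/37751) = -6943/23462 - 11028/37751 = -520844129/885713962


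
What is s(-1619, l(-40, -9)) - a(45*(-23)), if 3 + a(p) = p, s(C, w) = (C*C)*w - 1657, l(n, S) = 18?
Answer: 47180279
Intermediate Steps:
s(C, w) = -1657 + w*C**2 (s(C, w) = C**2*w - 1657 = w*C**2 - 1657 = -1657 + w*C**2)
a(p) = -3 + p
s(-1619, l(-40, -9)) - a(45*(-23)) = (-1657 + 18*(-1619)**2) - (-3 + 45*(-23)) = (-1657 + 18*2621161) - (-3 - 1035) = (-1657 + 47180898) - 1*(-1038) = 47179241 + 1038 = 47180279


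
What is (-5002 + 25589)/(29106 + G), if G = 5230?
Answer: 20587/34336 ≈ 0.59958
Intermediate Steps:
(-5002 + 25589)/(29106 + G) = (-5002 + 25589)/(29106 + 5230) = 20587/34336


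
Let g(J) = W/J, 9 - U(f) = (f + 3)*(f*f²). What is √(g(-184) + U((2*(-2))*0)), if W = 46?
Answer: √35/2 ≈ 2.9580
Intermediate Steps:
U(f) = 9 - f³*(3 + f) (U(f) = 9 - (f + 3)*f*f² = 9 - (3 + f)*f³ = 9 - f³*(3 + f))
g(J) = 46/J
√(g(-184) + U((2*(-2))*0)) = √(46/(-184) + (9 - ((2*(-2))*0)⁴ - 3*((2*(-2))*0)³)) = √(46*(-1/184) + (9 - (-4*0)⁴ - 3*(-4*0)³)) = √(-¼ + (9 - 1*0⁴ - 3*0³)) = √(-¼ + (9 - 1*0 - 3*0)) = √(-¼ + (9 + 0 + 0)) = √(-¼ + 9) = √(35/4) = √35/2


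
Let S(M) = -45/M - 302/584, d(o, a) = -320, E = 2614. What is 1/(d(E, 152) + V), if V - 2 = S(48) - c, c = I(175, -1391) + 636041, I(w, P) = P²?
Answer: -1168/3003210019 ≈ -3.8892e-7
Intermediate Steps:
S(M) = -151/292 - 45/M (S(M) = -45/M - 302*1/584 = -45/M - 151/292 = -151/292 - 45/M)
c = 2570922 (c = (-1391)² + 636041 = 1934881 + 636041 = 2570922)
V = -3002836259/1168 (V = 2 + ((-151/292 - 45/48) - 1*2570922) = 2 + ((-151/292 - 45*1/48) - 2570922) = 2 + ((-151/292 - 15/16) - 2570922) = 2 + (-1699/1168 - 2570922) = 2 - 3002838595/1168 = -3002836259/1168 ≈ -2.5709e+6)
1/(d(E, 152) + V) = 1/(-320 - 3002836259/1168) = 1/(-3003210019/1168) = -1168/3003210019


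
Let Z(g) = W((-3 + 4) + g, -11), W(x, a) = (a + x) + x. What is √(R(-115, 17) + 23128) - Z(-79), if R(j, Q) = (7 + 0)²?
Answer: 167 + 7*√473 ≈ 319.24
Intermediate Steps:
R(j, Q) = 49 (R(j, Q) = 7² = 49)
W(x, a) = a + 2*x
Z(g) = -9 + 2*g (Z(g) = -11 + 2*((-3 + 4) + g) = -11 + 2*(1 + g) = -11 + (2 + 2*g) = -9 + 2*g)
√(R(-115, 17) + 23128) - Z(-79) = √(49 + 23128) - (-9 + 2*(-79)) = √23177 - (-9 - 158) = 7*√473 - 1*(-167) = 7*√473 + 167 = 167 + 7*√473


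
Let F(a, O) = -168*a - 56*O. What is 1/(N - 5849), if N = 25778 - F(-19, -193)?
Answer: 1/5929 ≈ 0.00016866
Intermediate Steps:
N = 11778 (N = 25778 - (-168*(-19) - 56*(-193)) = 25778 - (3192 + 10808) = 25778 - 1*14000 = 25778 - 14000 = 11778)
1/(N - 5849) = 1/(11778 - 5849) = 1/5929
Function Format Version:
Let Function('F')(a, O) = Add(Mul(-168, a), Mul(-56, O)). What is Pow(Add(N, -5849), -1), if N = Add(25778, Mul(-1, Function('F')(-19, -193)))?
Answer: Rational(1, 5929) ≈ 0.00016866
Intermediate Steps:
N = 11778 (N = Add(25778, Mul(-1, Add(Mul(-168, -19), Mul(-56, -193)))) = Add(25778, Mul(-1, Add(3192, 10808))) = Add(25778, Mul(-1, 14000)) = Add(25778, -14000) = 11778)
Pow(Add(N, -5849), -1) = Pow(Add(11778, -5849), -1) = Pow(5929, -1) = Rational(1, 5929)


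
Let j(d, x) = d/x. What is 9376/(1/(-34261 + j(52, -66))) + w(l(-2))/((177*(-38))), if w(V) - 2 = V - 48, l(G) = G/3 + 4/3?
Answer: -35650730060084/110979 ≈ -3.2124e+8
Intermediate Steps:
l(G) = 4/3 + G/3 (l(G) = G*(⅓) + 4*(⅓) = G/3 + 4/3 = 4/3 + G/3)
w(V) = -46 + V (w(V) = 2 + (V - 48) = 2 + (-48 + V) = -46 + V)
9376/(1/(-34261 + j(52, -66))) + w(l(-2))/((177*(-38))) = 9376/(1/(-34261 + 52/(-66))) + (-46 + (4/3 + (⅓)*(-2)))/((177*(-38))) = 9376/(1/(-34261 + 52*(-1/66))) + (-46 + (4/3 - ⅔))/(-6726) = 9376/(1/(-34261 - 26/33)) + (-46 + ⅔)*(-1/6726) = 9376/(1/(-1130639/33)) - 136/3*(-1/6726) = 9376/(-33/1130639) + 68/10089 = 9376*(-1130639/33) + 68/10089 = -10600871264/33 + 68/10089 = -35650730060084/110979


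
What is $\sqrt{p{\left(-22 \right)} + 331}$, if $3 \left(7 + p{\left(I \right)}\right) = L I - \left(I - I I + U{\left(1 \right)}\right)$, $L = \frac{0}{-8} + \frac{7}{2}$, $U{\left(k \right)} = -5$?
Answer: $\frac{\sqrt{4218}}{3} \approx 21.649$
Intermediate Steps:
$L = \frac{7}{2}$ ($L = 0 \left(- \frac{1}{8}\right) + 7 \cdot \frac{1}{2} = 0 + \frac{7}{2} = \frac{7}{2} \approx 3.5$)
$p{\left(I \right)} = - \frac{16}{3} + \frac{I^{2}}{3} + \frac{5 I}{6}$ ($p{\left(I \right)} = -7 + \frac{\frac{7 I}{2} - \left(-5 + I - I I\right)}{3} = -7 + \frac{\frac{7 I}{2} - \left(-5 + I - I^{2}\right)}{3} = -7 + \frac{\frac{7 I}{2} + \left(5 + I^{2} - I\right)}{3} = -7 + \frac{5 + I^{2} + \frac{5 I}{2}}{3} = -7 + \left(\frac{5}{3} + \frac{I^{2}}{3} + \frac{5 I}{6}\right) = - \frac{16}{3} + \frac{I^{2}}{3} + \frac{5 I}{6}$)
$\sqrt{p{\left(-22 \right)} + 331} = \sqrt{\left(- \frac{16}{3} + \frac{\left(-22\right)^{2}}{3} + \frac{5}{6} \left(-22\right)\right) + 331} = \sqrt{\left(- \frac{16}{3} + \frac{1}{3} \cdot 484 - \frac{55}{3}\right) + 331} = \sqrt{\left(- \frac{16}{3} + \frac{484}{3} - \frac{55}{3}\right) + 331} = \sqrt{\frac{413}{3} + 331} = \sqrt{\frac{1406}{3}} = \frac{\sqrt{4218}}{3}$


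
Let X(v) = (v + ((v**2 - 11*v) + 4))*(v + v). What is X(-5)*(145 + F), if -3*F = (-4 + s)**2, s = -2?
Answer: -105070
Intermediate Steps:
F = -12 (F = -(-4 - 2)**2/3 = -1/3*(-6)**2 = -1/3*36 = -12)
X(v) = 2*v*(4 + v**2 - 10*v) (X(v) = (v + (4 + v**2 - 11*v))*(2*v) = (4 + v**2 - 10*v)*(2*v) = 2*v*(4 + v**2 - 10*v))
X(-5)*(145 + F) = (2*(-5)*(4 + (-5)**2 - 10*(-5)))*(145 - 12) = (2*(-5)*(4 + 25 + 50))*133 = (2*(-5)*79)*133 = -790*133 = -105070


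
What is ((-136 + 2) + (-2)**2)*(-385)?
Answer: 50050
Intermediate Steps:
((-136 + 2) + (-2)**2)*(-385) = (-134 + 4)*(-385) = -130*(-385) = 50050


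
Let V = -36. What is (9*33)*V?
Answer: -10692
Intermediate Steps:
(9*33)*V = (9*33)*(-36) = 297*(-36) = -10692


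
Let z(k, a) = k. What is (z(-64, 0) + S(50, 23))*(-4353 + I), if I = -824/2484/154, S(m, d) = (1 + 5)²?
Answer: 832590016/6831 ≈ 1.2188e+5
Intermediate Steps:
S(m, d) = 36 (S(m, d) = 6² = 36)
I = -103/47817 (I = -824*1/2484*(1/154) = -206/621*1/154 = -103/47817 ≈ -0.0021540)
(z(-64, 0) + S(50, 23))*(-4353 + I) = (-64 + 36)*(-4353 - 103/47817) = -28*(-208147504/47817) = 832590016/6831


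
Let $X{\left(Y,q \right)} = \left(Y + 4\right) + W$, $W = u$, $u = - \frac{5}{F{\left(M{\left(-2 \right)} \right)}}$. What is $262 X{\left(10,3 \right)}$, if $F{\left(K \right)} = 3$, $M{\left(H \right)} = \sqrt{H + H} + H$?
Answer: $\frac{9694}{3} \approx 3231.3$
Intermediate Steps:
$M{\left(H \right)} = H + \sqrt{2} \sqrt{H}$ ($M{\left(H \right)} = \sqrt{2 H} + H = \sqrt{2} \sqrt{H} + H = H + \sqrt{2} \sqrt{H}$)
$u = - \frac{5}{3} \approx -1.6667$
$W = - \frac{5}{3} \approx -1.6667$
$X{\left(Y,q \right)} = \frac{7}{3} + Y$ ($X{\left(Y,q \right)} = \left(Y + 4\right) - \frac{5}{3} = \left(4 + Y\right) - \frac{5}{3} = \frac{7}{3} + Y$)
$262 X{\left(10,3 \right)} = 262 \left(\frac{7}{3} + 10\right) = 262 \cdot \frac{37}{3} = \frac{9694}{3}$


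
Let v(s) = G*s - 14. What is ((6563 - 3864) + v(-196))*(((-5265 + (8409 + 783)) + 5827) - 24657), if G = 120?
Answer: 310504005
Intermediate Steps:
v(s) = -14 + 120*s (v(s) = 120*s - 14 = -14 + 120*s)
((6563 - 3864) + v(-196))*(((-5265 + (8409 + 783)) + 5827) - 24657) = ((6563 - 3864) + (-14 + 120*(-196)))*(((-5265 + (8409 + 783)) + 5827) - 24657) = (2699 + (-14 - 23520))*(((-5265 + 9192) + 5827) - 24657) = (2699 - 23534)*((3927 + 5827) - 24657) = -20835*(9754 - 24657) = -20835*(-14903) = 310504005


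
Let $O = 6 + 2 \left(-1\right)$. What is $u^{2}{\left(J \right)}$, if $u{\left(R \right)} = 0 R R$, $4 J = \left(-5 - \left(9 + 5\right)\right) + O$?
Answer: $0$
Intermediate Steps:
$O = 4$ ($O = 6 - 2 = 4$)
$J = - \frac{15}{4}$ ($J = \frac{\left(-5 - \left(9 + 5\right)\right) + 4}{4} = \frac{\left(-5 - 14\right) + 4}{4} = \frac{-19 + 4}{4} = \frac{1}{4} \left(-15\right) = - \frac{15}{4} \approx -3.75$)
$u{\left(R \right)} = 0$ ($u{\left(R \right)} = 0 R = 0$)
$u^{2}{\left(J \right)} = 0^{2} = 0$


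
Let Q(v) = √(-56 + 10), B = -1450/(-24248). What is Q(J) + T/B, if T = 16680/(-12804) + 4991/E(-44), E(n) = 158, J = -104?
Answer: 30951220174/61112425 + I*√46 ≈ 506.46 + 6.7823*I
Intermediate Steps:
B = 725/12124 (B = -1450*(-1/24248) = 725/12124 ≈ 0.059799)
T = 5105777/168586 (T = 16680/(-12804) + 4991/158 = 16680*(-1/12804) + 4991*(1/158) = -1390/1067 + 4991/158 = 5105777/168586 ≈ 30.286)
Q(v) = I*√46 (Q(v) = √(-46) = I*√46)
Q(J) + T/B = I*√46 + 5105777/(168586*(725/12124)) = I*√46 + (5105777/168586)*(12124/725) = I*√46 + 30951220174/61112425 = 30951220174/61112425 + I*√46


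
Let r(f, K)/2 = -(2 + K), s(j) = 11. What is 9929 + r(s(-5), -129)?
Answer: 10183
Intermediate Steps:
r(f, K) = -4 - 2*K (r(f, K) = 2*(-(2 + K)) = 2*(-2 - K) = -4 - 2*K)
9929 + r(s(-5), -129) = 9929 + (-4 - 2*(-129)) = 9929 + (-4 + 258) = 9929 + 254 = 10183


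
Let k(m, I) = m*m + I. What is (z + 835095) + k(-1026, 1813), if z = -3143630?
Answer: -1254046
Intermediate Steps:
k(m, I) = I + m² (k(m, I) = m² + I = I + m²)
(z + 835095) + k(-1026, 1813) = (-3143630 + 835095) + (1813 + (-1026)²) = -2308535 + (1813 + 1052676) = -2308535 + 1054489 = -1254046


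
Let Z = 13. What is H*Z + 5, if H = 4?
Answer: 57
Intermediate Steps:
H*Z + 5 = 4*13 + 5 = 52 + 5 = 57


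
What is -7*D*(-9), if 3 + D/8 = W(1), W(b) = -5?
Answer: -4032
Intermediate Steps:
D = -64 (D = -24 + 8*(-5) = -24 - 40 = -64)
-7*D*(-9) = -7*(-64)*(-9) = 448*(-9) = -4032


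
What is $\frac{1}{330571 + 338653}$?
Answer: $\frac{1}{669224} \approx 1.4943 \cdot 10^{-6}$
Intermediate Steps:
$\frac{1}{330571 + 338653} = \frac{1}{669224}$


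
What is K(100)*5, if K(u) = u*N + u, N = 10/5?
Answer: 1500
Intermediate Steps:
N = 2 (N = 10*(1/5) = 2)
K(u) = 3*u (K(u) = u*2 + u = 2*u + u = 3*u)
K(100)*5 = (3*100)*5 = 300*5 = 1500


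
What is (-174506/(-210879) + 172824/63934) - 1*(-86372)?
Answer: 582272049172846/6741168993 ≈ 86376.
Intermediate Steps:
(-174506/(-210879) + 172824/63934) - 1*(-86372) = (-174506*(-1/210879) + 172824*(1/63934)) + 86372 = (174506/210879 + 86412/31967) + 86372 = 23800909450/6741168993 + 86372 = 582272049172846/6741168993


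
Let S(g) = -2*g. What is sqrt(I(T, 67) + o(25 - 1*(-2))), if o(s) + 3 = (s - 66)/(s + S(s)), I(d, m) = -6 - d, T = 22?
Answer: I*sqrt(266)/3 ≈ 5.4365*I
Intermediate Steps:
o(s) = -3 - (-66 + s)/s (o(s) = -3 + (s - 66)/(s - 2*s) = -3 + (-66 + s)/((-s)) = -3 + (-66 + s)*(-1/s) = -3 - (-66 + s)/s)
sqrt(I(T, 67) + o(25 - 1*(-2))) = sqrt((-6 - 1*22) + (-4 + 66/(25 - 1*(-2)))) = sqrt((-6 - 22) + (-4 + 66/(25 + 2))) = sqrt(-28 + (-4 + 66/27)) = sqrt(-28 + (-4 + 66*(1/27))) = sqrt(-28 + (-4 + 22/9)) = sqrt(-28 - 14/9) = sqrt(-266/9) = I*sqrt(266)/3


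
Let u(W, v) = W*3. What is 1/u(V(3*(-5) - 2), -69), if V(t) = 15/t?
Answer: -17/45 ≈ -0.37778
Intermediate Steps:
u(W, v) = 3*W
1/u(V(3*(-5) - 2), -69) = 1/(3*(15/(3*(-5) - 2))) = 1/(3*(15/(-15 - 2))) = 1/(3*(15/(-17))) = 1/(3*(15*(-1/17))) = 1/(3*(-15/17)) = 1/(-45/17) = -17/45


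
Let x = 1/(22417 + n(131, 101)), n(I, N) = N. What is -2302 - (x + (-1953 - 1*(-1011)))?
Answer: -30624481/22518 ≈ -1360.0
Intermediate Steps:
x = 1/22518 (x = 1/(22417 + 101) = 1/22518 ≈ 4.4409e-5)
-2302 - (x + (-1953 - 1*(-1011))) = -2302 - (1/22518 + (-1953 - 1*(-1011))) = -2302 - (1/22518 + (-1953 + 1011)) = -2302 - (1/22518 - 942) = -2302 - 1*(-21211955/22518) = -2302 + 21211955/22518 = -30624481/22518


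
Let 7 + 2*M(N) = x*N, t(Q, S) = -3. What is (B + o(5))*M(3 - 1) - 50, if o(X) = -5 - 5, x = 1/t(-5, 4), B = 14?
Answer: -196/3 ≈ -65.333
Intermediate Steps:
x = -⅓ (x = 1/(-3) = -⅓ ≈ -0.33333)
o(X) = -10
M(N) = -7/2 - N/6 (M(N) = -7/2 + (-N/3)/2 = -7/2 - N/6)
(B + o(5))*M(3 - 1) - 50 = (14 - 10)*(-7/2 - (3 - 1)/6) - 50 = 4*(-7/2 - ⅙*2) - 50 = 4*(-7/2 - ⅓) - 50 = 4*(-23/6) - 50 = -46/3 - 50 = -196/3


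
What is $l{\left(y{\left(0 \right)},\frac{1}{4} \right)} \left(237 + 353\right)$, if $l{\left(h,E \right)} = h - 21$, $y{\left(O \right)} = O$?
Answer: $-12390$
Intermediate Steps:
$l{\left(h,E \right)} = -21 + h$
$l{\left(y{\left(0 \right)},\frac{1}{4} \right)} \left(237 + 353\right) = \left(-21 + 0\right) \left(237 + 353\right) = \left(-21\right) 590 = -12390$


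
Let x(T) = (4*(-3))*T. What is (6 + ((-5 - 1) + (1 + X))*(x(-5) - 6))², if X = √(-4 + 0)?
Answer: 58032 - 57024*I ≈ 58032.0 - 57024.0*I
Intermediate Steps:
x(T) = -12*T
X = 2*I (X = √(-4) = 2*I ≈ 2.0*I)
(6 + ((-5 - 1) + (1 + X))*(x(-5) - 6))² = (6 + ((-5 - 1) + (1 + 2*I))*(-12*(-5) - 6))² = (6 + (-6 + (1 + 2*I))*(60 - 6))² = (6 + (-5 + 2*I)*54)² = (6 + (-270 + 108*I))² = (-264 + 108*I)²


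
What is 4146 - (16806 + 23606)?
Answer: -36266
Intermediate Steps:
4146 - (16806 + 23606) = 4146 - 1*40412 = 4146 - 40412 = -36266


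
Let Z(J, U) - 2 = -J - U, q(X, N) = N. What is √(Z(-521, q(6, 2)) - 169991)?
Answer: 3*I*√18830 ≈ 411.67*I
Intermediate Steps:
Z(J, U) = 2 - J - U (Z(J, U) = 2 + (-J - U) = 2 - J - U)
√(Z(-521, q(6, 2)) - 169991) = √((2 - 1*(-521) - 1*2) - 169991) = √((2 + 521 - 2) - 169991) = √(521 - 169991) = √(-169470) = 3*I*√18830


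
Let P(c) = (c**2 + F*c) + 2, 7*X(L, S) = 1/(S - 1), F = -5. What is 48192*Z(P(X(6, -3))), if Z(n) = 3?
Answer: 144576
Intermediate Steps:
X(L, S) = 1/(7*(-1 + S)) (X(L, S) = 1/(7*(S - 1)) = 1/(7*(-1 + S)))
P(c) = 2 + c**2 - 5*c (P(c) = (c**2 - 5*c) + 2 = 2 + c**2 - 5*c)
48192*Z(P(X(6, -3))) = 48192*3 = 144576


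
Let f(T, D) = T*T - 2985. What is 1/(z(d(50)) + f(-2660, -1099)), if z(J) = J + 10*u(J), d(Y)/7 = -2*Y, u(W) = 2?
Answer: 1/7071935 ≈ 1.4140e-7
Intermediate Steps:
f(T, D) = -2985 + T² (f(T, D) = T² - 2985 = -2985 + T²)
d(Y) = -14*Y (d(Y) = 7*(-2*Y) = -14*Y)
z(J) = 20 + J (z(J) = J + 10*2 = J + 20 = 20 + J)
1/(z(d(50)) + f(-2660, -1099)) = 1/((20 - 14*50) + (-2985 + (-2660)²)) = 1/((20 - 700) + (-2985 + 7075600)) = 1/(-680 + 7072615) = 1/7071935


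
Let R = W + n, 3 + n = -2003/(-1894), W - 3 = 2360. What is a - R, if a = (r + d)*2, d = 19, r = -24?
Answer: -4490783/1894 ≈ -2371.1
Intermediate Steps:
W = 2363 (W = 3 + 2360 = 2363)
n = -3679/1894 (n = -3 - 2003/(-1894) = -3 - 2003*(-1/1894) = -3 + 2003/1894 = -3679/1894 ≈ -1.9424)
R = 4471843/1894 (R = 2363 - 3679/1894 = 4471843/1894 ≈ 2361.1)
a = -10 (a = (-24 + 19)*2 = -5*2 = -10)
a - R = -10 - 1*4471843/1894 = -10 - 4471843/1894 = -4490783/1894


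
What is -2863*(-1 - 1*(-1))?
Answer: 0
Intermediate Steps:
-2863*(-1 - 1*(-1)) = -2863*(-1 + 1) = -2863*0 = 0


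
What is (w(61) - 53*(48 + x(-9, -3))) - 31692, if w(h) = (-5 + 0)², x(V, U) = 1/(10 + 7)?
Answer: -581640/17 ≈ -34214.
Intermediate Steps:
x(V, U) = 1/17
w(h) = 25 (w(h) = (-5)² = 25)
(w(61) - 53*(48 + x(-9, -3))) - 31692 = (25 - 53*(48 + 1/17)) - 31692 = (25 - 53*817/17) - 31692 = (25 - 43301/17) - 31692 = -42876/17 - 31692 = -581640/17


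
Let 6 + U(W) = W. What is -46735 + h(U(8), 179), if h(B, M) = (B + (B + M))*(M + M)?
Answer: 18779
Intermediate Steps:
U(W) = -6 + W
h(B, M) = 2*M*(M + 2*B) (h(B, M) = (M + 2*B)*(2*M) = 2*M*(M + 2*B))
-46735 + h(U(8), 179) = -46735 + 2*179*(179 + 2*(-6 + 8)) = -46735 + 2*179*(179 + 2*2) = -46735 + 2*179*(179 + 4) = -46735 + 2*179*183 = -46735 + 65514 = 18779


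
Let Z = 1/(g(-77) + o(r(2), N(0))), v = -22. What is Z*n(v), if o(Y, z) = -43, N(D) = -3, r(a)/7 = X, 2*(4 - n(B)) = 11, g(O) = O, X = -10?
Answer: 1/80 ≈ 0.012500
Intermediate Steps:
n(B) = -3/2 (n(B) = 4 - ½*11 = 4 - 11/2 = -3/2)
r(a) = -70 (r(a) = 7*(-10) = -70)
Z = -1/120 (Z = 1/(-77 - 43) = 1/(-120) = -1/120 ≈ -0.0083333)
Z*n(v) = -1/120*(-3/2) = 1/80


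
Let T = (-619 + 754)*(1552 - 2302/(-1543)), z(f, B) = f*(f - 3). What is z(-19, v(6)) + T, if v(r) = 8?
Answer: 324245104/1543 ≈ 2.1014e+5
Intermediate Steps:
z(f, B) = f*(-3 + f)
T = 323600130/1543 (T = 135*(1552 - 2302*(-1/1543)) = 135*(1552 + 2302/1543) = 135*(2397038/1543) = 323600130/1543 ≈ 2.0972e+5)
z(-19, v(6)) + T = -19*(-3 - 19) + 323600130/1543 = -19*(-22) + 323600130/1543 = 418 + 323600130/1543 = 324245104/1543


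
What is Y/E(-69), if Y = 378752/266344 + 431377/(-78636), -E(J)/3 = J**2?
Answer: 10638891677/37393298894484 ≈ 0.00028451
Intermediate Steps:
E(J) = -3*J**2
Y = -10638891677/2618028348 (Y = 378752*(1/266344) + 431377*(-1/78636) = 47344/33293 - 431377/78636 = -10638891677/2618028348 ≈ -4.0637)
Y/E(-69) = -10638891677/(2618028348*((-3*(-69)**2))) = -10638891677/(2618028348*((-3*4761))) = -10638891677/2618028348/(-14283) = -10638891677/2618028348*(-1/14283) = 10638891677/37393298894484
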